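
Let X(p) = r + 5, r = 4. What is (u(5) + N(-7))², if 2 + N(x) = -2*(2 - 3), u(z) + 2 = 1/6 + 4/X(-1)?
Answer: 625/324 ≈ 1.9290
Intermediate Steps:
X(p) = 9 (X(p) = 4 + 5 = 9)
u(z) = -25/18 (u(z) = -2 + (1/6 + 4/9) = -2 + (1*(⅙) + 4*(⅑)) = -2 + (⅙ + 4/9) = -2 + 11/18 = -25/18)
N(x) = 0 (N(x) = -2 - 2*(2 - 3) = -2 - 2*(-1) = -2 + 2 = 0)
(u(5) + N(-7))² = (-25/18 + 0)² = (-25/18)² = 625/324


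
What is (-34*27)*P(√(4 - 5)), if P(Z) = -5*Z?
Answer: 4590*I ≈ 4590.0*I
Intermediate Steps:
(-34*27)*P(√(4 - 5)) = (-34*27)*(-5*√(4 - 5)) = -(-4590)*√(-1) = -(-4590)*I = 4590*I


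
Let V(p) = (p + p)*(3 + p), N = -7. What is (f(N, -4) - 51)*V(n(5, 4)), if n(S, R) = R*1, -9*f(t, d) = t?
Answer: -25312/9 ≈ -2812.4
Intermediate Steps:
f(t, d) = -t/9
n(S, R) = R
V(p) = 2*p*(3 + p) (V(p) = (2*p)*(3 + p) = 2*p*(3 + p))
(f(N, -4) - 51)*V(n(5, 4)) = (-⅑*(-7) - 51)*(2*4*(3 + 4)) = (7/9 - 51)*(2*4*7) = -452/9*56 = -25312/9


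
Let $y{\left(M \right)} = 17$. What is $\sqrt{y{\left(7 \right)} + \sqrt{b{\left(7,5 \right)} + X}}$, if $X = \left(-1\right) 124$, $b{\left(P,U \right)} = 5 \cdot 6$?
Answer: $\sqrt{17 + i \sqrt{94}} \approx 4.2761 + 1.1337 i$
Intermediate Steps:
$b{\left(P,U \right)} = 30$
$X = -124$
$\sqrt{y{\left(7 \right)} + \sqrt{b{\left(7,5 \right)} + X}} = \sqrt{17 + \sqrt{30 - 124}} = \sqrt{17 + \sqrt{-94}} = \sqrt{17 + i \sqrt{94}}$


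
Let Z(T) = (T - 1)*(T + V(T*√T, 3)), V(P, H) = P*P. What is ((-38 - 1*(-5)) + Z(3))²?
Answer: 729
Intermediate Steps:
V(P, H) = P²
Z(T) = (-1 + T)*(T + T³) (Z(T) = (T - 1)*(T + (T*√T)²) = (-1 + T)*(T + (T^(3/2))²) = (-1 + T)*(T + T³))
((-38 - 1*(-5)) + Z(3))² = ((-38 - 1*(-5)) + 3*(-1 + 3 + 3³ - 1*3²))² = ((-38 + 5) + 3*(-1 + 3 + 27 - 1*9))² = (-33 + 3*(-1 + 3 + 27 - 9))² = (-33 + 3*20)² = (-33 + 60)² = 27² = 729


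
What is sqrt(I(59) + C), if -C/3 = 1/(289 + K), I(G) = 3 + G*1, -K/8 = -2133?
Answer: sqrt(18669797699)/17353 ≈ 7.8740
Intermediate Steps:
K = 17064 (K = -8*(-2133) = 17064)
I(G) = 3 + G
C = -3/17353 (C = -3/(289 + 17064) = -3/17353 ≈ -0.00017288)
sqrt(I(59) + C) = sqrt((3 + 59) - 3/17353) = sqrt(62 - 3/17353) = sqrt(1075883/17353) = sqrt(18669797699)/17353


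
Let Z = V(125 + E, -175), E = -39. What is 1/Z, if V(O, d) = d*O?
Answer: -1/15050 ≈ -6.6445e-5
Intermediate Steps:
V(O, d) = O*d
Z = -15050 (Z = (125 - 39)*(-175) = 86*(-175) = -15050)
1/Z = 1/(-15050) = -1/15050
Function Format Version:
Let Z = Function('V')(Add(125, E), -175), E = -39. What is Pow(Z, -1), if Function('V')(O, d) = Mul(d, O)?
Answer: Rational(-1, 15050) ≈ -6.6445e-5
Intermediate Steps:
Function('V')(O, d) = Mul(O, d)
Z = -15050 (Z = Mul(Add(125, -39), -175) = Mul(86, -175) = -15050)
Pow(Z, -1) = Pow(-15050, -1) = Rational(-1, 15050)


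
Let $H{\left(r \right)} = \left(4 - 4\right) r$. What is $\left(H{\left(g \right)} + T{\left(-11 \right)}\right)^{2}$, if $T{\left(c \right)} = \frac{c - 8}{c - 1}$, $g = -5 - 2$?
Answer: $\frac{361}{144} \approx 2.5069$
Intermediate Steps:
$g = -7$
$T{\left(c \right)} = \frac{-8 + c}{-1 + c}$
$H{\left(r \right)} = 0$ ($H{\left(r \right)} = 0 r = 0$)
$\left(H{\left(g \right)} + T{\left(-11 \right)}\right)^{2} = \left(0 + \frac{-8 - 11}{-1 - 11}\right)^{2} = \left(0 + \frac{1}{-12} \left(-19\right)\right)^{2} = \left(0 - - \frac{19}{12}\right)^{2} = \left(0 + \frac{19}{12}\right)^{2} = \left(\frac{19}{12}\right)^{2} = \frac{361}{144}$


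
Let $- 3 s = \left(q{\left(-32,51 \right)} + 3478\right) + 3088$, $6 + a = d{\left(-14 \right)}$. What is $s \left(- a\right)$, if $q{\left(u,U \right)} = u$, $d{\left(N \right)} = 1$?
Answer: $-10890$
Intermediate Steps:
$a = -5$ ($a = -6 + 1 = -5$)
$s = -2178$ ($s = - \frac{\left(-32 + 3478\right) + 3088}{3} = - \frac{3446 + 3088}{3} = \left(- \frac{1}{3}\right) 6534 = -2178$)
$s \left(- a\right) = - 2178 \left(\left(-1\right) \left(-5\right)\right) = \left(-2178\right) 5 = -10890$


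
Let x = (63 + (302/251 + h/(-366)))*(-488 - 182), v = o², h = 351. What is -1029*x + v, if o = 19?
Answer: 667602313316/15311 ≈ 4.3603e+7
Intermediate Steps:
v = 361 (v = 19² = 361)
x = -648782105/15311 (x = (63 + (302/251 + 351/(-366)))*(-488 - 182) = (63 + (302*(1/251) + 351*(-1/366)))*(-670) = (63 + (302/251 - 117/122))*(-670) = (63 + 7477/30622)*(-670) = (1936663/30622)*(-670) = -648782105/15311 ≈ -42374.)
-1029*x + v = -1029*(-648782105/15311) + 361 = 667596786045/15311 + 361 = 667602313316/15311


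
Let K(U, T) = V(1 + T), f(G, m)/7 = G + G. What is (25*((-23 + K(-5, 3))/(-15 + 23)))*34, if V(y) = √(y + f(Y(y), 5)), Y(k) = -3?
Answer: -9775/4 + 425*I*√38/4 ≈ -2443.8 + 654.97*I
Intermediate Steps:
f(G, m) = 14*G (f(G, m) = 7*(G + G) = 7*(2*G) = 14*G)
V(y) = √(-42 + y) (V(y) = √(y + 14*(-3)) = √(y - 42) = √(-42 + y))
K(U, T) = √(-41 + T) (K(U, T) = √(-42 + (1 + T)) = √(-41 + T))
(25*((-23 + K(-5, 3))/(-15 + 23)))*34 = (25*((-23 + √(-41 + 3))/(-15 + 23)))*34 = (25*((-23 + √(-38))/8))*34 = (25*((-23 + I*√38)*(⅛)))*34 = (25*(-23/8 + I*√38/8))*34 = (-575/8 + 25*I*√38/8)*34 = -9775/4 + 425*I*√38/4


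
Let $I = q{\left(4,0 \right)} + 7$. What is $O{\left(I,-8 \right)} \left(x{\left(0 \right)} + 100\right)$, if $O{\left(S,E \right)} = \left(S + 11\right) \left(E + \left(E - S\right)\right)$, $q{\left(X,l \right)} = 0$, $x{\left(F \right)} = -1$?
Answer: $-40986$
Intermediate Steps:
$I = 7$ ($I = 0 + 7 = 7$)
$O{\left(S,E \right)} = \left(11 + S\right) \left(- S + 2 E\right)$
$O{\left(I,-8 \right)} \left(x{\left(0 \right)} + 100\right) = \left(- 7^{2} - 77 + 22 \left(-8\right) + 2 \left(-8\right) 7\right) \left(-1 + 100\right) = \left(\left(-1\right) 49 - 77 - 176 - 112\right) 99 = \left(-49 - 77 - 176 - 112\right) 99 = \left(-414\right) 99 = -40986$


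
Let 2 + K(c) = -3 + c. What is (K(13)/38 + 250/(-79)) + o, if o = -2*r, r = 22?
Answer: -70478/1501 ≈ -46.954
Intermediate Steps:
o = -44 (o = -2*22 = -44)
K(c) = -5 + c (K(c) = -2 + (-3 + c) = -5 + c)
(K(13)/38 + 250/(-79)) + o = ((-5 + 13)/38 + 250/(-79)) - 44 = (8*(1/38) + 250*(-1/79)) - 44 = (4/19 - 250/79) - 44 = -4434/1501 - 44 = -70478/1501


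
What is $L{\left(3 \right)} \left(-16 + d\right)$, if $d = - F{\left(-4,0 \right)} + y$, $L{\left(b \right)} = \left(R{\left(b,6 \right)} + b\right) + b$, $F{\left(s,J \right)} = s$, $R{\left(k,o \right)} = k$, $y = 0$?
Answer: $-108$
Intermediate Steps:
$L{\left(b \right)} = 3 b$ ($L{\left(b \right)} = \left(b + b\right) + b = 2 b + b = 3 b$)
$d = 4$ ($d = \left(-1\right) \left(-4\right) + 0 = 4 + 0 = 4$)
$L{\left(3 \right)} \left(-16 + d\right) = 3 \cdot 3 \left(-16 + 4\right) = 9 \left(-12\right) = -108$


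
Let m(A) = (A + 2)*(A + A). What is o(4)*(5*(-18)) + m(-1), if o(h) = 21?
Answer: -1892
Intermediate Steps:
m(A) = 2*A*(2 + A) (m(A) = (2 + A)*(2*A) = 2*A*(2 + A))
o(4)*(5*(-18)) + m(-1) = 21*(5*(-18)) + 2*(-1)*(2 - 1) = 21*(-90) + 2*(-1)*1 = -1890 - 2 = -1892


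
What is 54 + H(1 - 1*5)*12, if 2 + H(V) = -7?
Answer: -54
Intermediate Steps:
H(V) = -9 (H(V) = -2 - 7 = -9)
54 + H(1 - 1*5)*12 = 54 - 9*12 = 54 - 108 = -54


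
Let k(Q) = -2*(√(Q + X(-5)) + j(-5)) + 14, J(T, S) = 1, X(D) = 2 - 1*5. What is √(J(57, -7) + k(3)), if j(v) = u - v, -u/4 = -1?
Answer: I*√3 ≈ 1.732*I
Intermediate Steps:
u = 4 (u = -4*(-1) = 4)
X(D) = -3 (X(D) = 2 - 5 = -3)
j(v) = 4 - v
k(Q) = -4 - 2*√(-3 + Q) (k(Q) = -2*(√(Q - 3) + (4 - 1*(-5))) + 14 = -2*(√(-3 + Q) + (4 + 5)) + 14 = -2*(√(-3 + Q) + 9) + 14 = -2*(9 + √(-3 + Q)) + 14 = (-18 - 2*√(-3 + Q)) + 14 = -4 - 2*√(-3 + Q))
√(J(57, -7) + k(3)) = √(1 + (-4 - 2*√(-3 + 3))) = √(1 + (-4 - 2*√0)) = √(1 + (-4 - 2*0)) = √(1 + (-4 + 0)) = √(1 - 4) = √(-3) = I*√3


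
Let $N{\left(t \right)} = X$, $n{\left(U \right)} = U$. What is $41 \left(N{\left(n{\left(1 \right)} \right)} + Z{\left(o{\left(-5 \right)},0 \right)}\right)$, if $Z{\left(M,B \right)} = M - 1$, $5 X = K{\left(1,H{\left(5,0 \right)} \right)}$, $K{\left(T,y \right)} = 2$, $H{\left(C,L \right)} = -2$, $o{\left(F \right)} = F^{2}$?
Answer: $\frac{5002}{5} \approx 1000.4$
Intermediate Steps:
$X = \frac{2}{5}$ ($X = \frac{1}{5} \cdot 2 = \frac{2}{5} \approx 0.4$)
$N{\left(t \right)} = \frac{2}{5}$
$Z{\left(M,B \right)} = -1 + M$ ($Z{\left(M,B \right)} = M - 1 = -1 + M$)
$41 \left(N{\left(n{\left(1 \right)} \right)} + Z{\left(o{\left(-5 \right)},0 \right)}\right) = 41 \left(\frac{2}{5} - \left(1 - \left(-5\right)^{2}\right)\right) = 41 \left(\frac{2}{5} + \left(-1 + 25\right)\right) = 41 \left(\frac{2}{5} + 24\right) = 41 \cdot \frac{122}{5} = \frac{5002}{5}$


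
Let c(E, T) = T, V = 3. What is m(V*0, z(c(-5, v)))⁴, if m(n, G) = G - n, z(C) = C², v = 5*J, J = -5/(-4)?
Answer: 152587890625/65536 ≈ 2.3283e+6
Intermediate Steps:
J = 5/4 (J = -5*(-¼) = 5/4 ≈ 1.2500)
v = 25/4 (v = 5*(5/4) = 25/4 ≈ 6.2500)
m(V*0, z(c(-5, v)))⁴ = ((25/4)² - 3*0)⁴ = (625/16 - 1*0)⁴ = (625/16 + 0)⁴ = (625/16)⁴ = 152587890625/65536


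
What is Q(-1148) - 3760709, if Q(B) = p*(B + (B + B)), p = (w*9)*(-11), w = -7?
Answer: -6147401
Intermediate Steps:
p = 693 (p = -7*9*(-11) = -63*(-11) = 693)
Q(B) = 2079*B (Q(B) = 693*(B + (B + B)) = 693*(B + 2*B) = 693*(3*B) = 2079*B)
Q(-1148) - 3760709 = 2079*(-1148) - 3760709 = -2386692 - 3760709 = -6147401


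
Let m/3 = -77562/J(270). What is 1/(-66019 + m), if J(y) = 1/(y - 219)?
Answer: -1/11933005 ≈ -8.3801e-8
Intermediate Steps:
J(y) = 1/(-219 + y)
m = -11866986 (m = 3*(-77562/(1/(-219 + 270))) = 3*(-77562/(1/51)) = 3*(-77562/1/51) = 3*(-77562*51) = 3*(-3955662) = -11866986)
1/(-66019 + m) = 1/(-66019 - 11866986) = 1/(-11933005) = -1/11933005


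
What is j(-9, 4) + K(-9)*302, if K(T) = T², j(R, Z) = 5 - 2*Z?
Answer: 24459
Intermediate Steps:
j(-9, 4) + K(-9)*302 = (5 - 2*4) + (-9)²*302 = (5 - 8) + 81*302 = -3 + 24462 = 24459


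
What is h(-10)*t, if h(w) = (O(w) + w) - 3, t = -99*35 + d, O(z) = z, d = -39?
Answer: 80592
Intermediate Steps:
t = -3504 (t = -99*35 - 39 = -3465 - 39 = -3504)
h(w) = -3 + 2*w (h(w) = (w + w) - 3 = 2*w - 3 = -3 + 2*w)
h(-10)*t = (-3 + 2*(-10))*(-3504) = (-3 - 20)*(-3504) = -23*(-3504) = 80592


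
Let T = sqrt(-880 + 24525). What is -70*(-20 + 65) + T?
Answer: -3150 + sqrt(23645) ≈ -2996.2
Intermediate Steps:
T = sqrt(23645) ≈ 153.77
-70*(-20 + 65) + T = -70*(-20 + 65) + sqrt(23645) = -70*45 + sqrt(23645) = -3150 + sqrt(23645)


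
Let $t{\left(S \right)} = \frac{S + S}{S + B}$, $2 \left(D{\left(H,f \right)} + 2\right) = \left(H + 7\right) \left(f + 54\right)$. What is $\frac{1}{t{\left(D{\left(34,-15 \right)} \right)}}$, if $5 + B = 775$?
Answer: $\frac{57}{58} \approx 0.98276$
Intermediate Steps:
$B = 770$ ($B = -5 + 775 = 770$)
$D{\left(H,f \right)} = -2 + \frac{\left(7 + H\right) \left(54 + f\right)}{2}$ ($D{\left(H,f \right)} = -2 + \frac{\left(H + 7\right) \left(f + 54\right)}{2} = -2 + \frac{\left(7 + H\right) \left(54 + f\right)}{2}$)
$t{\left(S \right)} = \frac{2 S}{770 + S}$ ($t{\left(S \right)} = \frac{S + S}{S + 770} = \frac{2 S}{770 + S}$)
$\frac{1}{t{\left(D{\left(34,-15 \right)} \right)}} = \frac{1}{2 \left(187 + 27 \cdot 34 + \frac{7}{2} \left(-15\right) + \frac{1}{2} \cdot 34 \left(-15\right)\right) \frac{1}{770 + \left(187 + 27 \cdot 34 + \frac{7}{2} \left(-15\right) + \frac{1}{2} \cdot 34 \left(-15\right)\right)}} = \frac{1}{2 \left(187 + 918 - \frac{105}{2} - 255\right) \frac{1}{770 + \left(187 + 918 - \frac{105}{2} - 255\right)}} = \frac{1}{2 \cdot \frac{1595}{2} \frac{1}{770 + \frac{1595}{2}}} = \frac{1}{2 \cdot \frac{1595}{2} \frac{1}{\frac{3135}{2}}} = \frac{1}{2 \cdot \frac{1595}{2} \cdot \frac{2}{3135}} = \frac{1}{\frac{58}{57}} = \frac{57}{58}$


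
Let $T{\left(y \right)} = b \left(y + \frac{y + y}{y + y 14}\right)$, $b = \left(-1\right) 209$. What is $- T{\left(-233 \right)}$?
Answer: $- \frac{730037}{15} \approx -48669.0$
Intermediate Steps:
$b = -209$
$T{\left(y \right)} = - \frac{418}{15} - 209 y$ ($T{\left(y \right)} = - 209 \left(y + \frac{y + y}{y + y 14}\right) = - 209 \left(y + \frac{2 y}{y + 14 y}\right) = - 209 \left(y + \frac{2 y}{15 y}\right) = - 209 \left(y + 2 y \frac{1}{15 y}\right) = - 209 \left(y + \frac{2}{15}\right) = - 209 \left(\frac{2}{15} + y\right) = - \frac{418}{15} - 209 y$)
$- T{\left(-233 \right)} = - (- \frac{418}{15} - -48697) = - (- \frac{418}{15} + 48697) = \left(-1\right) \frac{730037}{15} = - \frac{730037}{15}$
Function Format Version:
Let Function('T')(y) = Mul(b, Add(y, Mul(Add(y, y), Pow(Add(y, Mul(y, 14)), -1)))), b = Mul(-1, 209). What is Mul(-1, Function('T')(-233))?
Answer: Rational(-730037, 15) ≈ -48669.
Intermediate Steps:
b = -209
Function('T')(y) = Add(Rational(-418, 15), Mul(-209, y)) (Function('T')(y) = Mul(-209, Add(y, Mul(Add(y, y), Pow(Add(y, Mul(y, 14)), -1)))) = Mul(-209, Add(y, Mul(Mul(2, y), Pow(Add(y, Mul(14, y)), -1)))) = Mul(-209, Add(y, Mul(Mul(2, y), Pow(Mul(15, y), -1)))) = Mul(-209, Add(y, Mul(Mul(2, y), Mul(Rational(1, 15), Pow(y, -1))))) = Mul(-209, Add(y, Rational(2, 15))) = Mul(-209, Add(Rational(2, 15), y)) = Add(Rational(-418, 15), Mul(-209, y)))
Mul(-1, Function('T')(-233)) = Mul(-1, Add(Rational(-418, 15), Mul(-209, -233))) = Mul(-1, Add(Rational(-418, 15), 48697)) = Mul(-1, Rational(730037, 15)) = Rational(-730037, 15)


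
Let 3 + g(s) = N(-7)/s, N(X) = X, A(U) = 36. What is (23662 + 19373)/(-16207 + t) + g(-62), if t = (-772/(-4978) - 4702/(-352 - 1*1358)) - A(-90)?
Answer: -312222172253/56388127784 ≈ -5.5370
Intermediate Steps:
t = -3706829/112005 (t = (-772/(-4978) - 4702/(-352 - 1*1358)) - 1*36 = (-772*(-1/4978) - 4702/(-352 - 1358)) - 36 = (386/2489 - 4702/(-1710)) - 36 = (386/2489 - 4702*(-1/1710)) - 36 = (386/2489 + 2351/855) - 36 = 325351/112005 - 36 = -3706829/112005 ≈ -33.095)
g(s) = -3 - 7/s
(23662 + 19373)/(-16207 + t) + g(-62) = (23662 + 19373)/(-16207 - 3706829/112005) + (-3 - 7/(-62)) = 43035/(-1818971864/112005) + (-3 - 7*(-1/62)) = 43035*(-112005/1818971864) + (-3 + 7/62) = -4820135175/1818971864 - 179/62 = -312222172253/56388127784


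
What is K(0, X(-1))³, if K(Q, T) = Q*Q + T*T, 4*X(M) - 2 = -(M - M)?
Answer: 1/64 ≈ 0.015625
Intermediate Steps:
X(M) = ½ (X(M) = ½ + (-(M - M))/4 = ½ + (-1*0)/4 = ½ + (¼)*0 = ½ + 0 = ½)
K(Q, T) = Q² + T²
K(0, X(-1))³ = (0² + (½)²)³ = (0 + ¼)³ = (¼)³ = 1/64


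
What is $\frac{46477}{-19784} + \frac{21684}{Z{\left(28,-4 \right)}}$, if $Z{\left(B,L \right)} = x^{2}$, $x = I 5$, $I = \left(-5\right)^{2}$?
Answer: $- \frac{297206869}{309125000} \approx -0.96145$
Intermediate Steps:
$I = 25$
$x = 125$ ($x = 25 \cdot 5 = 125$)
$Z{\left(B,L \right)} = 15625$ ($Z{\left(B,L \right)} = 125^{2} = 15625$)
$\frac{46477}{-19784} + \frac{21684}{Z{\left(28,-4 \right)}} = \frac{46477}{-19784} + \frac{21684}{15625} = 46477 \left(- \frac{1}{19784}\right) + 21684 \cdot \frac{1}{15625} = - \frac{46477}{19784} + \frac{21684}{15625} = - \frac{297206869}{309125000}$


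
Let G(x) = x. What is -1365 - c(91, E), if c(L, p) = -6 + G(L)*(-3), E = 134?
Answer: -1086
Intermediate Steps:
c(L, p) = -6 - 3*L (c(L, p) = -6 + L*(-3) = -6 - 3*L)
-1365 - c(91, E) = -1365 - (-6 - 3*91) = -1365 - (-6 - 273) = -1365 - 1*(-279) = -1365 + 279 = -1086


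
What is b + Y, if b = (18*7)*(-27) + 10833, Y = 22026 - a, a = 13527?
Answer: 15930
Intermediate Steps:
Y = 8499 (Y = 22026 - 1*13527 = 22026 - 13527 = 8499)
b = 7431 (b = 126*(-27) + 10833 = -3402 + 10833 = 7431)
b + Y = 7431 + 8499 = 15930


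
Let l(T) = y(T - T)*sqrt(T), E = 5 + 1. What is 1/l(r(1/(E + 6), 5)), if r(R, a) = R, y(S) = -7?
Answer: -2*sqrt(3)/7 ≈ -0.49487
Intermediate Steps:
E = 6
l(T) = -7*sqrt(T)
1/l(r(1/(E + 6), 5)) = 1/(-7/sqrt(6 + 6)) = 1/(-7*sqrt(3)/6) = -2*sqrt(3)/7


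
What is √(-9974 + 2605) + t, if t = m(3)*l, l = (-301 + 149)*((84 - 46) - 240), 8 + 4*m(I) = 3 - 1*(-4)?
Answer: -7676 + I*√7369 ≈ -7676.0 + 85.843*I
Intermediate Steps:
m(I) = -¼ (m(I) = -2 + (3 - 1*(-4))/4 = -2 + (3 + 4)/4 = -2 + (¼)*7 = -2 + 7/4 = -¼)
l = 30704 (l = -152*(38 - 240) = -152*(-202) = 30704)
t = -7676 (t = -¼*30704 = -7676)
√(-9974 + 2605) + t = √(-9974 + 2605) - 7676 = √(-7369) - 7676 = I*√7369 - 7676 = -7676 + I*√7369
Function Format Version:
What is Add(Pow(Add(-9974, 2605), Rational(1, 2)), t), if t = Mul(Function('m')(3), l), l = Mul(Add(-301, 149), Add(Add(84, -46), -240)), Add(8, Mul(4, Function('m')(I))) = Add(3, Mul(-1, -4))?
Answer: Add(-7676, Mul(I, Pow(7369, Rational(1, 2)))) ≈ Add(-7676.0, Mul(85.843, I))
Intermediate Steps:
Function('m')(I) = Rational(-1, 4) (Function('m')(I) = Add(-2, Mul(Rational(1, 4), Add(3, Mul(-1, -4)))) = Add(-2, Mul(Rational(1, 4), Add(3, 4))) = Add(-2, Mul(Rational(1, 4), 7)) = Add(-2, Rational(7, 4)) = Rational(-1, 4))
l = 30704 (l = Mul(-152, Add(38, -240)) = Mul(-152, -202) = 30704)
t = -7676 (t = Mul(Rational(-1, 4), 30704) = -7676)
Add(Pow(Add(-9974, 2605), Rational(1, 2)), t) = Add(Pow(Add(-9974, 2605), Rational(1, 2)), -7676) = Add(Pow(-7369, Rational(1, 2)), -7676) = Add(Mul(I, Pow(7369, Rational(1, 2))), -7676) = Add(-7676, Mul(I, Pow(7369, Rational(1, 2))))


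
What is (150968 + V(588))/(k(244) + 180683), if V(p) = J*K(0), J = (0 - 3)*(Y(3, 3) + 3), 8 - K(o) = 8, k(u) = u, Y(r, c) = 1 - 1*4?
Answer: 150968/180927 ≈ 0.83441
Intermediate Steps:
Y(r, c) = -3 (Y(r, c) = 1 - 4 = -3)
K(o) = 0 (K(o) = 8 - 1*8 = 8 - 8 = 0)
J = 0 (J = (0 - 3)*(-3 + 3) = -3*0 = 0)
V(p) = 0 (V(p) = 0*0 = 0)
(150968 + V(588))/(k(244) + 180683) = (150968 + 0)/(244 + 180683) = 150968/180927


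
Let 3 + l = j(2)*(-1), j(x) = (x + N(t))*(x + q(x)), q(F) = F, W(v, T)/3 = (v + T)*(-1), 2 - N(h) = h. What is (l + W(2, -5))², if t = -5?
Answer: 900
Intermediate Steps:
N(h) = 2 - h
W(v, T) = -3*T - 3*v (W(v, T) = 3*((v + T)*(-1)) = 3*((T + v)*(-1)) = 3*(-T - v) = -3*T - 3*v)
j(x) = 2*x*(7 + x) (j(x) = (x + (2 - 1*(-5)))*(x + x) = (x + (2 + 5))*(2*x) = (x + 7)*(2*x) = (7 + x)*(2*x) = 2*x*(7 + x))
l = -39 (l = -3 + (2*2*(7 + 2))*(-1) = -3 + (2*2*9)*(-1) = -3 + 36*(-1) = -3 - 36 = -39)
(l + W(2, -5))² = (-39 + (-3*(-5) - 3*2))² = (-39 + (15 - 6))² = (-39 + 9)² = (-30)² = 900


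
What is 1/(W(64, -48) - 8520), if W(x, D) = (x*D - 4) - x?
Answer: -1/11660 ≈ -8.5763e-5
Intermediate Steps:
W(x, D) = -4 - x + D*x (W(x, D) = (D*x - 4) - x = (-4 + D*x) - x = -4 - x + D*x)
1/(W(64, -48) - 8520) = 1/((-4 - 1*64 - 48*64) - 8520) = 1/((-4 - 64 - 3072) - 8520) = 1/(-3140 - 8520) = 1/(-11660) = -1/11660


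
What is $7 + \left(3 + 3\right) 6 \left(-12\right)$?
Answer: $-425$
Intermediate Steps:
$7 + \left(3 + 3\right) 6 \left(-12\right) = 7 + 6 \cdot 6 \left(-12\right) = 7 + 36 \left(-12\right) = 7 - 432 = -425$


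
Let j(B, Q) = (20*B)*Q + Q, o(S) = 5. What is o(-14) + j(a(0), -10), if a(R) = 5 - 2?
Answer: -605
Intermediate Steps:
a(R) = 3
j(B, Q) = Q + 20*B*Q (j(B, Q) = 20*B*Q + Q = Q + 20*B*Q)
o(-14) + j(a(0), -10) = 5 - 10*(1 + 20*3) = 5 - 10*(1 + 60) = 5 - 10*61 = 5 - 610 = -605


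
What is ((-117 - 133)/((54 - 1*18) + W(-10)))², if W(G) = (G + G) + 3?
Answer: 62500/361 ≈ 173.13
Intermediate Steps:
W(G) = 3 + 2*G (W(G) = 2*G + 3 = 3 + 2*G)
((-117 - 133)/((54 - 1*18) + W(-10)))² = ((-117 - 133)/((54 - 1*18) + (3 + 2*(-10))))² = (-250/((54 - 18) + (3 - 20)))² = (-250/(36 - 17))² = (-250/19)² = 62500/361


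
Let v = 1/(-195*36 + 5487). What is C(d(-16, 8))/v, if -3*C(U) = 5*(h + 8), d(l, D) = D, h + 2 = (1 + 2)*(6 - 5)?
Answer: 22995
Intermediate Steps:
h = 1 (h = -2 + (1 + 2)*(6 - 5) = -2 + 3*1 = -2 + 3 = 1)
C(U) = -15 (C(U) = -5*(1 + 8)/3 = -5*9/3 = -⅓*45 = -15)
v = -1/1533 (v = 1/(-7020 + 5487) = 1/(-1533) = -1/1533 ≈ -0.00065232)
C(d(-16, 8))/v = -15/(-1/1533) = -15*(-1533) = 22995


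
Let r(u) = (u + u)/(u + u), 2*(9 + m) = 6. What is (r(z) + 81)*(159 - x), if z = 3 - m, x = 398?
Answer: -19598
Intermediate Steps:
m = -6 (m = -9 + (½)*6 = -9 + 3 = -6)
z = 9 (z = 3 - 1*(-6) = 3 + 6 = 9)
r(u) = 1 (r(u) = (2*u)/((2*u)) = (2*u)*(1/(2*u)) = 1)
(r(z) + 81)*(159 - x) = (1 + 81)*(159 - 1*398) = 82*(159 - 398) = 82*(-239) = -19598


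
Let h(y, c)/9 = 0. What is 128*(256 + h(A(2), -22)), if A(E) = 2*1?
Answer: 32768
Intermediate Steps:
A(E) = 2
h(y, c) = 0 (h(y, c) = 9*0 = 0)
128*(256 + h(A(2), -22)) = 128*(256 + 0) = 128*256 = 32768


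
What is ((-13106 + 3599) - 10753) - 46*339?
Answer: -35854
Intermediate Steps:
((-13106 + 3599) - 10753) - 46*339 = (-9507 - 10753) - 1*15594 = -20260 - 15594 = -35854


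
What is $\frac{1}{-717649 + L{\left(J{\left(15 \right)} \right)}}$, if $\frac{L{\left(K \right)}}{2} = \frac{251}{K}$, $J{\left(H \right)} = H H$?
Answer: $- \frac{225}{161470523} \approx -1.3934 \cdot 10^{-6}$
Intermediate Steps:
$J{\left(H \right)} = H^{2}$
$L{\left(K \right)} = \frac{502}{K}$ ($L{\left(K \right)} = 2 \frac{251}{K} = \frac{502}{K}$)
$\frac{1}{-717649 + L{\left(J{\left(15 \right)} \right)}} = \frac{1}{-717649 + \frac{502}{15^{2}}} = \frac{1}{-717649 + \frac{502}{225}} = \frac{1}{- \frac{161470523}{225}} = - \frac{225}{161470523}$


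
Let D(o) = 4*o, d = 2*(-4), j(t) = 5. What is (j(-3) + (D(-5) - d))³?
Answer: -343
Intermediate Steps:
d = -8
(j(-3) + (D(-5) - d))³ = (5 + (4*(-5) - 1*(-8)))³ = (5 + (-20 + 8))³ = (5 - 12)³ = (-7)³ = -343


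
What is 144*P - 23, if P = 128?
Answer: 18409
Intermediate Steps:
144*P - 23 = 144*128 - 23 = 18432 - 23 = 18409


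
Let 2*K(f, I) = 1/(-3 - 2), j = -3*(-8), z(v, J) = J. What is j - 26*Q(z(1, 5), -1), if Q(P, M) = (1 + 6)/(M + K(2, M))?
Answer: 2084/11 ≈ 189.45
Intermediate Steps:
j = 24
K(f, I) = -1/10 (K(f, I) = 1/(2*(-3 - 2)) = (1/2)/(-5) = (1/2)*(-1/5) = -1/10)
Q(P, M) = 7/(-1/10 + M) (Q(P, M) = (1 + 6)/(M - 1/10) = 7/(-1/10 + M))
j - 26*Q(z(1, 5), -1) = 24 - 1820/(-1 + 10*(-1)) = 24 - 1820/(-1 - 10) = 24 - 1820/(-11) = 24 - 1820*(-1)/11 = 24 - 26*(-70/11) = 24 + 1820/11 = 2084/11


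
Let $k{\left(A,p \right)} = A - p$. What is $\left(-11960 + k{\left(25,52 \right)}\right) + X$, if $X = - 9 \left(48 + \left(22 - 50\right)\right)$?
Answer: $-12167$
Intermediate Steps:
$X = -180$ ($X = - 9 \left(48 - 28\right) = \left(-9\right) 20 = -180$)
$\left(-11960 + k{\left(25,52 \right)}\right) + X = \left(-11960 + \left(25 - 52\right)\right) - 180 = \left(-11960 - 27\right) - 180 = -11987 - 180 = -12167$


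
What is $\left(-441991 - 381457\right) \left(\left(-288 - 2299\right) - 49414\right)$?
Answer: $42820119448$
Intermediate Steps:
$\left(-441991 - 381457\right) \left(\left(-288 - 2299\right) - 49414\right) = - 823448 \left(\left(-288 - 2299\right) - 49414\right) = - 823448 \left(-2587 - 49414\right) = \left(-823448\right) \left(-52001\right) = 42820119448$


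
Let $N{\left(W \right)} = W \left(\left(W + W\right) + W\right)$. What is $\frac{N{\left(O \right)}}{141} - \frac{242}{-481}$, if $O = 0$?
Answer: $\frac{242}{481} \approx 0.50312$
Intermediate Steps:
$N{\left(W \right)} = 3 W^{2}$ ($N{\left(W \right)} = W \left(2 W + W\right) = W 3 W = 3 W^{2}$)
$\frac{N{\left(O \right)}}{141} - \frac{242}{-481} = \frac{3 \cdot 0^{2}}{141} - \frac{242}{-481} = 3 \cdot 0 \cdot \frac{1}{141} - - \frac{242}{481} = 0 \cdot \frac{1}{141} + \frac{242}{481} = 0 + \frac{242}{481} = \frac{242}{481}$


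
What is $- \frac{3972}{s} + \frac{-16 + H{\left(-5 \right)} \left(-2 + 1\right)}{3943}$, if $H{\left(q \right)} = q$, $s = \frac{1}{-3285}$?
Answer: $\frac{51448342849}{3943} \approx 1.3048 \cdot 10^{7}$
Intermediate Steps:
$s = - \frac{1}{3285} \approx -0.00030441$
$- \frac{3972}{s} + \frac{-16 + H{\left(-5 \right)} \left(-2 + 1\right)}{3943} = - \frac{3972}{- \frac{1}{3285}} + \frac{-16 - 5 \left(-2 + 1\right)}{3943} = \left(-3972\right) \left(-3285\right) + \left(-16 - -5\right) \frac{1}{3943} = 13048020 + \left(-16 + 5\right) \frac{1}{3943} = 13048020 - \frac{11}{3943} = \frac{51448342849}{3943}$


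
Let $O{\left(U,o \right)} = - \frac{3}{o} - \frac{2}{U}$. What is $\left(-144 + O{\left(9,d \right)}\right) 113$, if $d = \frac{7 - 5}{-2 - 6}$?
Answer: $- \frac{134470}{9} \approx -14941.0$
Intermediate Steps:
$d = - \frac{1}{4}$ ($d = \frac{2}{-8} = 2 \left(- \frac{1}{8}\right) = - \frac{1}{4} \approx -0.25$)
$\left(-144 + O{\left(9,d \right)}\right) 113 = \left(-144 - \left(-12 + \frac{2}{9}\right)\right) 113 = \left(-144 - - \frac{106}{9}\right) 113 = \left(-144 + \left(12 - \frac{2}{9}\right)\right) 113 = \left(-144 + \frac{106}{9}\right) 113 = \left(- \frac{1190}{9}\right) 113 = - \frac{134470}{9}$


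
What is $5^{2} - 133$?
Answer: $-108$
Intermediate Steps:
$5^{2} - 133 = 25 - 133 = -108$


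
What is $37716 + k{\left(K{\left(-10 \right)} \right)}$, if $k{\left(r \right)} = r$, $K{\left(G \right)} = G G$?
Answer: $37816$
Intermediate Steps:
$K{\left(G \right)} = G^{2}$
$37716 + k{\left(K{\left(-10 \right)} \right)} = 37716 + \left(-10\right)^{2} = 37716 + 100 = 37816$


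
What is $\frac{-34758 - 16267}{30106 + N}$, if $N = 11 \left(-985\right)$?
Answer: $- \frac{51025}{19271} \approx -2.6478$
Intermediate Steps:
$N = -10835$
$\frac{-34758 - 16267}{30106 + N} = \frac{-34758 - 16267}{30106 - 10835} = - \frac{51025}{19271}$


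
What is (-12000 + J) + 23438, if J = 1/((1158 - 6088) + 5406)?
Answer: 5444489/476 ≈ 11438.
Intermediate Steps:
J = 1/476 (J = 1/(-4930 + 5406) = 1/476 ≈ 0.0021008)
(-12000 + J) + 23438 = (-12000 + 1/476) + 23438 = -5711999/476 + 23438 = 5444489/476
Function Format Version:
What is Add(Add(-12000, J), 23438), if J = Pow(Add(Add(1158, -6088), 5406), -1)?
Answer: Rational(5444489, 476) ≈ 11438.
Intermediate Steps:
J = Rational(1, 476) (J = Pow(Add(-4930, 5406), -1) = Pow(476, -1) = Rational(1, 476) ≈ 0.0021008)
Add(Add(-12000, J), 23438) = Add(Add(-12000, Rational(1, 476)), 23438) = Add(Rational(-5711999, 476), 23438) = Rational(5444489, 476)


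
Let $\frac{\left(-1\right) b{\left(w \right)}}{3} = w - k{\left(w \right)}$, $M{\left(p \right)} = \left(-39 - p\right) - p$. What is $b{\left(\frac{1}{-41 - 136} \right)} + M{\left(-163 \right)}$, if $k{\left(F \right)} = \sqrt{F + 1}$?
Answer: $\frac{16934}{59} + \frac{4 \sqrt{1947}}{59} \approx 290.01$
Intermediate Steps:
$k{\left(F \right)} = \sqrt{1 + F}$
$M{\left(p \right)} = -39 - 2 p$
$b{\left(w \right)} = - 3 w + 3 \sqrt{1 + w}$ ($b{\left(w \right)} = - 3 \left(w - \sqrt{1 + w}\right) = - 3 w + 3 \sqrt{1 + w}$)
$b{\left(\frac{1}{-41 - 136} \right)} + M{\left(-163 \right)} = \left(- \frac{3}{-41 - 136} + 3 \sqrt{1 + \frac{1}{-41 - 136}}\right) - -287 = \left(- \frac{3}{-177} + 3 \sqrt{1 + \frac{1}{-177}}\right) + \left(-39 + 326\right) = \left(\left(-3\right) \left(- \frac{1}{177}\right) + 3 \sqrt{1 - \frac{1}{177}}\right) + 287 = \left(\frac{1}{59} + 3 \sqrt{\frac{176}{177}}\right) + 287 = \left(\frac{1}{59} + 3 \frac{4 \sqrt{1947}}{177}\right) + 287 = \left(\frac{1}{59} + \frac{4 \sqrt{1947}}{59}\right) + 287 = \frac{16934}{59} + \frac{4 \sqrt{1947}}{59}$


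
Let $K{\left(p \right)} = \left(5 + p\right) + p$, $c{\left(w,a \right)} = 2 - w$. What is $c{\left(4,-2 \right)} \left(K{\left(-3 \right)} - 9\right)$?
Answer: $20$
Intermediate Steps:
$K{\left(p \right)} = 5 + 2 p$
$c{\left(4,-2 \right)} \left(K{\left(-3 \right)} - 9\right) = \left(2 - 4\right) \left(\left(5 + 2 \left(-3\right)\right) - 9\right) = \left(2 - 4\right) \left(\left(5 - 6\right) - 9\right) = - 2 \left(-1 - 9\right) = \left(-2\right) \left(-10\right) = 20$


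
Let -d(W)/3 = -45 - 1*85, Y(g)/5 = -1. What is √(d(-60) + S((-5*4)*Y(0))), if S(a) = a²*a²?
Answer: √100000390 ≈ 10000.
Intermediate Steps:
Y(g) = -5 (Y(g) = 5*(-1) = -5)
d(W) = 390 (d(W) = -3*(-45 - 1*85) = -3*(-45 - 85) = -3*(-130) = 390)
S(a) = a⁴
√(d(-60) + S((-5*4)*Y(0))) = √(390 + (-5*4*(-5))⁴) = √(390 + (-20*(-5))⁴) = √(390 + 100⁴) = √(390 + 100000000) = √100000390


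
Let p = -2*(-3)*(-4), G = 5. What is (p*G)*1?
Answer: -120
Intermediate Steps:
p = -24 (p = 6*(-4) = -24)
(p*G)*1 = -24*5*1 = -120*1 = -120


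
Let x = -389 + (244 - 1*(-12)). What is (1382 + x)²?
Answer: 1560001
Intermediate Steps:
x = -133 (x = -389 + (244 + 12) = -389 + 256 = -133)
(1382 + x)² = (1382 - 133)² = 1249² = 1560001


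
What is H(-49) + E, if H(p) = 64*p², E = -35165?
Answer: 118499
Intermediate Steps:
H(-49) + E = 64*(-49)² - 35165 = 64*2401 - 35165 = 153664 - 35165 = 118499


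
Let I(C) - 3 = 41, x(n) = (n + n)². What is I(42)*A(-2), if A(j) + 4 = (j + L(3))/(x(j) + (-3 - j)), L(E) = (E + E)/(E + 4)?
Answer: -18832/105 ≈ -179.35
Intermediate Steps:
x(n) = 4*n² (x(n) = (2*n)² = 4*n²)
I(C) = 44 (I(C) = 3 + 41 = 44)
L(E) = 2*E/(4 + E) (L(E) = (2*E)/(4 + E) = 2*E/(4 + E))
A(j) = -4 + (6/7 + j)/(-3 - j + 4*j²) (A(j) = -4 + (j + 2*3/(4 + 3))/(4*j² + (-3 - j)) = -4 + (j + 2*3/7)/(-3 - j + 4*j²) = -4 + (j + 2*3*(⅐))/(-3 - j + 4*j²) = -4 + (j + 6/7)/(-3 - j + 4*j²) = -4 + (6/7 + j)/(-3 - j + 4*j²))
I(42)*A(-2) = 44*((-90 - 35*(-2) + 112*(-2)²)/(7*(3 - 2 - 4*(-2)²))) = 44*((-90 + 70 + 112*4)/(7*(3 - 2 - 4*4))) = 44*((-90 + 70 + 448)/(7*(3 - 2 - 16))) = 44*((⅐)*428/(-15)) = 44*((⅐)*(-1/15)*428) = 44*(-428/105) = -18832/105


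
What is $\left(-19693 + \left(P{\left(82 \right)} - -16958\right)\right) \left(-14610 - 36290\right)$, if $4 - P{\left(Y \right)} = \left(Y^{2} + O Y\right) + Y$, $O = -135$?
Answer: $-78029700$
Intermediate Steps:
$P{\left(Y \right)} = 4 - Y^{2} + 134 Y$ ($P{\left(Y \right)} = 4 - \left(\left(Y^{2} - 135 Y\right) + Y\right) = 4 - \left(Y^{2} - 134 Y\right) = 4 - Y^{2} + 134 Y$)
$\left(-19693 + \left(P{\left(82 \right)} - -16958\right)\right) \left(-14610 - 36290\right) = \left(-19693 + \left(\left(4 - 82^{2} + 134 \cdot 82\right) - -16958\right)\right) \left(-14610 - 36290\right) = \left(-19693 + \left(\left(4 - 6724 + 10988\right) + 16958\right)\right) \left(-50900\right) = \left(-19693 + \left(4268 + 16958\right)\right) \left(-50900\right) = \left(-19693 + 21226\right) \left(-50900\right) = 1533 \left(-50900\right) = -78029700$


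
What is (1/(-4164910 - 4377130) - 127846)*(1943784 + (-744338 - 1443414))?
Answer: 33303633935567136/1067755 ≈ 3.1190e+10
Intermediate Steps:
(1/(-4164910 - 4377130) - 127846)*(1943784 + (-744338 - 1443414)) = (1/(-8542040) - 127846)*(1943784 - 2187752) = (-1/8542040 - 127846)*(-243968) = -1092065645841/8542040*(-243968) = 33303633935567136/1067755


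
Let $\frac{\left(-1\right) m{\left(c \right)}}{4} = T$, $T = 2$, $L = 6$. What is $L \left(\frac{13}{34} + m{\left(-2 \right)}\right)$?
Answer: $- \frac{777}{17} \approx -45.706$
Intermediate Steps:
$m{\left(c \right)} = -8$ ($m{\left(c \right)} = \left(-4\right) 2 = -8$)
$L \left(\frac{13}{34} + m{\left(-2 \right)}\right) = 6 \left(\frac{13}{34} - 8\right) = 6 \left(- \frac{259}{34}\right) = - \frac{777}{17}$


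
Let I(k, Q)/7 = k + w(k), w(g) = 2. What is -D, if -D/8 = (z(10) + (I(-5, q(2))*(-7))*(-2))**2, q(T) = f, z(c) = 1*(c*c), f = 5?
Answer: 301088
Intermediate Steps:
z(c) = c**2 (z(c) = 1*c**2 = c**2)
q(T) = 5
I(k, Q) = 14 + 7*k (I(k, Q) = 7*(k + 2) = 7*(2 + k) = 14 + 7*k)
D = -301088 (D = -8*(10**2 + ((14 + 7*(-5))*(-7))*(-2))**2 = -8*(100 + ((14 - 35)*(-7))*(-2))**2 = -8*(100 - 21*(-7)*(-2))**2 = -8*(100 + 147*(-2))**2 = -8*(100 - 294)**2 = -8*(-194)**2 = -8*37636 = -301088)
-D = -1*(-301088) = 301088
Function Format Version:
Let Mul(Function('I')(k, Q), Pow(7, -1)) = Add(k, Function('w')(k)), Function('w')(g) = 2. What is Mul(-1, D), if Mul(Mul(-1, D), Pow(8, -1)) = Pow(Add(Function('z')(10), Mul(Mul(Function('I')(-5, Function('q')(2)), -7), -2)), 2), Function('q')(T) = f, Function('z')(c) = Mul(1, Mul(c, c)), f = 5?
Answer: 301088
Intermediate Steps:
Function('z')(c) = Pow(c, 2) (Function('z')(c) = Mul(1, Pow(c, 2)) = Pow(c, 2))
Function('q')(T) = 5
Function('I')(k, Q) = Add(14, Mul(7, k)) (Function('I')(k, Q) = Mul(7, Add(k, 2)) = Mul(7, Add(2, k)) = Add(14, Mul(7, k)))
D = -301088 (D = Mul(-8, Pow(Add(Pow(10, 2), Mul(Mul(Add(14, Mul(7, -5)), -7), -2)), 2)) = Mul(-8, Pow(Add(100, Mul(Mul(Add(14, -35), -7), -2)), 2)) = Mul(-8, Pow(Add(100, Mul(Mul(-21, -7), -2)), 2)) = Mul(-8, Pow(Add(100, Mul(147, -2)), 2)) = Mul(-8, Pow(Add(100, -294), 2)) = Mul(-8, Pow(-194, 2)) = Mul(-8, 37636) = -301088)
Mul(-1, D) = Mul(-1, -301088) = 301088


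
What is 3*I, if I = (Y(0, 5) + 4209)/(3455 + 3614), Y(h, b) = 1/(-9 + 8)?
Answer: 12624/7069 ≈ 1.7858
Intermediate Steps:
Y(h, b) = -1 (Y(h, b) = 1/(-1) = -1)
I = 4208/7069 (I = (-1 + 4209)/(3455 + 3614) = 4208/7069 ≈ 0.59527)
3*I = 3*(4208/7069) = 12624/7069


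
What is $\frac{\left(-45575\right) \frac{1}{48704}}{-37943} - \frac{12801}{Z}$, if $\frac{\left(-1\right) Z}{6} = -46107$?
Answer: $- \frac{3940555196387}{85204623530304} \approx -0.046248$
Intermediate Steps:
$Z = 276642$ ($Z = \left(-6\right) \left(-46107\right) = 276642$)
$\frac{\left(-45575\right) \frac{1}{48704}}{-37943} - \frac{12801}{Z} = \frac{\left(-45575\right) \frac{1}{48704}}{-37943} - \frac{12801}{276642} = \left(-45575\right) \frac{1}{48704} \left(- \frac{1}{37943}\right) - \frac{4267}{92214} = \left(- \frac{45575}{48704}\right) \left(- \frac{1}{37943}\right) - \frac{4267}{92214} = \frac{45575}{1847975872} - \frac{4267}{92214} = - \frac{3940555196387}{85204623530304}$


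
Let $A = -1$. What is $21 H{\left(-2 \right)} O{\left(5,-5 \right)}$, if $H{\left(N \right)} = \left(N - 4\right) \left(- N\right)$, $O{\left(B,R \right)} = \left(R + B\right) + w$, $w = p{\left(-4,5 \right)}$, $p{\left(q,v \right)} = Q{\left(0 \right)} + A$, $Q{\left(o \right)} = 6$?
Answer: $-1260$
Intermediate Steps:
$p{\left(q,v \right)} = 5$ ($p{\left(q,v \right)} = 6 - 1 = 5$)
$w = 5$
$O{\left(B,R \right)} = 5 + B + R$ ($O{\left(B,R \right)} = \left(R + B\right) + 5 = \left(B + R\right) + 5 = 5 + B + R$)
$H{\left(N \right)} = - N \left(-4 + N\right)$ ($H{\left(N \right)} = \left(-4 + N\right) \left(- N\right) = - N \left(-4 + N\right)$)
$21 H{\left(-2 \right)} O{\left(5,-5 \right)} = 21 \left(- 2 \left(4 - -2\right)\right) \left(5 + 5 - 5\right) = 21 \left(- 2 \left(4 + 2\right)\right) 5 = 21 \left(\left(-2\right) 6\right) 5 = 21 \left(-12\right) 5 = \left(-252\right) 5 = -1260$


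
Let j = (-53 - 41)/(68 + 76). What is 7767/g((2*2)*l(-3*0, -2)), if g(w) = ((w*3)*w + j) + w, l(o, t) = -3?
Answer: 559224/30193 ≈ 18.522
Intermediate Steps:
j = -47/72 (j = -94/144 = -94*1/144 = -47/72 ≈ -0.65278)
g(w) = -47/72 + w + 3*w² (g(w) = ((w*3)*w - 47/72) + w = ((3*w)*w - 47/72) + w = (3*w² - 47/72) + w = (-47/72 + 3*w²) + w = -47/72 + w + 3*w²)
7767/g((2*2)*l(-3*0, -2)) = 7767/(-47/72 + (2*2)*(-3) + 3*((2*2)*(-3))²) = 7767/(-47/72 + 4*(-3) + 3*(4*(-3))²) = 7767/(-47/72 - 12 + 3*(-12)²) = 7767/(-47/72 - 12 + 3*144) = 7767/(-47/72 - 12 + 432) = 7767/(30193/72) = 7767*(72/30193) = 559224/30193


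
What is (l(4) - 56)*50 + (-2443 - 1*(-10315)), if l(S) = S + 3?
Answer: 5422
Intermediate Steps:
l(S) = 3 + S
(l(4) - 56)*50 + (-2443 - 1*(-10315)) = ((3 + 4) - 56)*50 + (-2443 - 1*(-10315)) = (7 - 56)*50 + (-2443 + 10315) = -49*50 + 7872 = -2450 + 7872 = 5422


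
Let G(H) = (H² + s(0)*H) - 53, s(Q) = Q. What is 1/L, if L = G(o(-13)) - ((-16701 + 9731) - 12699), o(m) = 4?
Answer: 1/19632 ≈ 5.0937e-5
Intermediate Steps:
G(H) = -53 + H² (G(H) = (H² + 0*H) - 53 = (H² + 0) - 53 = H² - 53 = -53 + H²)
L = 19632 (L = (-53 + 4²) - ((-16701 + 9731) - 12699) = (-53 + 16) - (-6970 - 12699) = -37 - 1*(-19669) = -37 + 19669 = 19632)
1/L = 1/19632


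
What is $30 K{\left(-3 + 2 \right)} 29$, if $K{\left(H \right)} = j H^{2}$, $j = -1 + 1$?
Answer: $0$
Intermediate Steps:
$j = 0$
$K{\left(H \right)} = 0$ ($K{\left(H \right)} = 0 H^{2} = 0$)
$30 K{\left(-3 + 2 \right)} 29 = 30 \cdot 0 \cdot 29 = 0 \cdot 29 = 0$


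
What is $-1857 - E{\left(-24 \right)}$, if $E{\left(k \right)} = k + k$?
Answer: $-1809$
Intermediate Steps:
$E{\left(k \right)} = 2 k$
$-1857 - E{\left(-24 \right)} = -1857 - 2 \left(-24\right) = -1857 - -48 = -1857 + 48 = -1809$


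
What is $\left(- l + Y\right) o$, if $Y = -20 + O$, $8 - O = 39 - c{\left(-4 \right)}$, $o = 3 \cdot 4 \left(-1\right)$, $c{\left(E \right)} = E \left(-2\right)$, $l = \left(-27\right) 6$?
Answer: $-1428$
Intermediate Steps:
$l = -162$
$c{\left(E \right)} = - 2 E$
$o = -12$ ($o = 12 \left(-1\right) = -12$)
$O = -23$ ($O = 8 - \left(39 - \left(-2\right) \left(-4\right)\right) = 8 - \left(39 - 8\right) = 8 - 31 = -23$)
$Y = -43$ ($Y = -20 - 23 = -43$)
$\left(- l + Y\right) o = \left(\left(-1\right) \left(-162\right) - 43\right) \left(-12\right) = \left(162 - 43\right) \left(-12\right) = 119 \left(-12\right) = -1428$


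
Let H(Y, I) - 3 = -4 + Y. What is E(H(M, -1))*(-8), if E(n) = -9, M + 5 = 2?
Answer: 72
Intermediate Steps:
M = -3 (M = -5 + 2 = -3)
H(Y, I) = -1 + Y (H(Y, I) = 3 + (-4 + Y) = -1 + Y)
E(H(M, -1))*(-8) = -9*(-8) = 72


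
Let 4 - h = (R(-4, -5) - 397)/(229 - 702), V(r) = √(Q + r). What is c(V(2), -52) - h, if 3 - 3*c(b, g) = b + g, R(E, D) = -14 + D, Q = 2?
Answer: 20641/1419 ≈ 14.546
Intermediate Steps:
V(r) = √(2 + r)
c(b, g) = 1 - b/3 - g/3 (c(b, g) = 1 - (b + g)/3 = 1 + (-b/3 - g/3) = 1 - b/3 - g/3)
h = 1476/473 (h = 4 - ((-14 - 5) - 397)/(229 - 702) = 4 - (-19 - 397)/(-473) = 4 - (-416)*(-1)/473 = 4 - 1*416/473 = 4 - 416/473 = 1476/473 ≈ 3.1205)
c(V(2), -52) - h = (1 - √(2 + 2)/3 - ⅓*(-52)) - 1*1476/473 = (1 - √4/3 + 52/3) - 1476/473 = (1 - ⅓*2 + 52/3) - 1476/473 = (1 - ⅔ + 52/3) - 1476/473 = 53/3 - 1476/473 = 20641/1419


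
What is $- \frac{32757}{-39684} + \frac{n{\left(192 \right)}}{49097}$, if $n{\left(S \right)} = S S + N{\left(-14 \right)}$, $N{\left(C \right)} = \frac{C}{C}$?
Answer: $\frac{1023740363}{649455116} \approx 1.5763$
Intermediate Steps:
$N{\left(C \right)} = 1$
$n{\left(S \right)} = 1 + S^{2}$ ($n{\left(S \right)} = S S + 1 = S^{2} + 1 = 1 + S^{2}$)
$- \frac{32757}{-39684} + \frac{n{\left(192 \right)}}{49097} = - \frac{32757}{-39684} + \frac{1 + 192^{2}}{49097} = \left(-32757\right) \left(- \frac{1}{39684}\right) + \left(1 + 36864\right) \frac{1}{49097} = \frac{10919}{13228} + 36865 \cdot \frac{1}{49097} = \frac{10919}{13228} + \frac{36865}{49097} = \frac{1023740363}{649455116}$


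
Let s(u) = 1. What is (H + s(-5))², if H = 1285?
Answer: 1653796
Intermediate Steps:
(H + s(-5))² = (1285 + 1)² = 1286² = 1653796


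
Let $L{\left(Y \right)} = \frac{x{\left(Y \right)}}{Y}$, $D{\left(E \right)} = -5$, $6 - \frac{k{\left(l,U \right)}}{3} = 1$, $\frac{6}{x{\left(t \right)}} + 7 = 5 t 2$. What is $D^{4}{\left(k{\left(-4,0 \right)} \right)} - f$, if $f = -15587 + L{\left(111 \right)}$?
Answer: $\frac{661627930}{40811} \approx 16212.0$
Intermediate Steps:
$x{\left(t \right)} = \frac{6}{-7 + 10 t}$ ($x{\left(t \right)} = \frac{6}{-7 + 5 t 2} = \frac{6}{-7 + 10 t}$)
$k{\left(l,U \right)} = 15$ ($k{\left(l,U \right)} = 18 - 3 = 15$)
$L{\left(Y \right)} = \frac{6}{Y \left(-7 + 10 Y\right)}$ ($L{\left(Y \right)} = \frac{6 \frac{1}{-7 + 10 Y}}{Y} = \frac{6}{Y \left(-7 + 10 Y\right)}$)
$f = - \frac{636121055}{40811}$ ($f = -15587 + \frac{6}{111 \left(-7 + 10 \cdot 111\right)} = -15587 + 6 \cdot \frac{1}{111} \frac{1}{-7 + 1110} = -15587 + 6 \cdot \frac{1}{111} \cdot \frac{1}{1103} = -15587 + \frac{2}{40811} = - \frac{636121055}{40811} \approx -15587.0$)
$D^{4}{\left(k{\left(-4,0 \right)} \right)} - f = \left(-5\right)^{4} - - \frac{636121055}{40811} = 625 + \frac{636121055}{40811} = \frac{661627930}{40811}$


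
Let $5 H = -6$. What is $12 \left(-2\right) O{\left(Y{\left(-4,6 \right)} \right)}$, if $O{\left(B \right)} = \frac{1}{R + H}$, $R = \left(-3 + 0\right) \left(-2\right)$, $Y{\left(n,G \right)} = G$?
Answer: $-5$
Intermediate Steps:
$H = - \frac{6}{5}$ ($H = \frac{1}{5} \left(-6\right) = - \frac{6}{5} \approx -1.2$)
$R = 6$ ($R = \left(-3\right) \left(-2\right) = 6$)
$O{\left(B \right)} = \frac{5}{24}$ ($O{\left(B \right)} = \frac{1}{6 - \frac{6}{5}} = \frac{1}{\frac{24}{5}} = \frac{5}{24}$)
$12 \left(-2\right) O{\left(Y{\left(-4,6 \right)} \right)} = 12 \left(-2\right) \frac{5}{24} = \left(-24\right) \frac{5}{24} = -5$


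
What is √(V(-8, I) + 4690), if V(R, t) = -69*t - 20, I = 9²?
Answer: I*√919 ≈ 30.315*I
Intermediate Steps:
I = 81
V(R, t) = -20 - 69*t
√(V(-8, I) + 4690) = √((-20 - 69*81) + 4690) = √((-20 - 5589) + 4690) = √(-5609 + 4690) = √(-919) = I*√919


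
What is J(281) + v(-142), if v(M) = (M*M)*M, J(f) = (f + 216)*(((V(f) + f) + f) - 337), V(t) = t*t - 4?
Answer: 36490166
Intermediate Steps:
V(t) = -4 + t² (V(t) = t² - 4 = -4 + t²)
J(f) = (216 + f)*(-341 + f² + 2*f) (J(f) = (f + 216)*((((-4 + f²) + f) + f) - 337) = (216 + f)*(((-4 + f + f²) + f) - 337) = (216 + f)*((-4 + f² + 2*f) - 337) = (216 + f)*(-341 + f² + 2*f))
v(M) = M³ (v(M) = M²*M = M³)
J(281) + v(-142) = (-73656 + 281³ + 91*281 + 218*281²) + (-142)³ = (-73656 + 22188041 + 25571 + 218*78961) - 2863288 = (-73656 + 22188041 + 25571 + 17213498) - 2863288 = 39353454 - 2863288 = 36490166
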